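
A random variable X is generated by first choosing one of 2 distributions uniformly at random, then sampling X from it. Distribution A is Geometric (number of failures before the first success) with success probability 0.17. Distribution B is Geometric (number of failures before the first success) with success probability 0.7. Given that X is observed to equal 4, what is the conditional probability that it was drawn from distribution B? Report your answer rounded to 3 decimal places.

Likelihoods P(X=4 | ·): A: 0.0806791; B: 0.00567.
Posterior ∝ prior × likelihood. Numerator for B: 0.5·0.00567 = 0.002835.
Normalizing constant: 0.5·0.0806791 + 0.5·0.00567 = 0.0431746.
P(B | observation) = 0.002835 / 0.0431746 = 0.0656636.

0.066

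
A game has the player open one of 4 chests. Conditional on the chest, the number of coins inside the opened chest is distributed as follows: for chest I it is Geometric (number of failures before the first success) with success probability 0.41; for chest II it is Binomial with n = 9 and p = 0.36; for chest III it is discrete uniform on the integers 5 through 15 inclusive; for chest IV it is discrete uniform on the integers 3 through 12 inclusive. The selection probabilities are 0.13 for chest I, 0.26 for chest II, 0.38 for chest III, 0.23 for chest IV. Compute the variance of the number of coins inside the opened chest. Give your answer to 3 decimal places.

Per component, I: μ=1.43902, E[X²]=5.58061; II: μ=3.24, E[X²]=12.5712; III: μ=10, E[X²]=110; IV: μ=7.5, E[X²]=64.5.
E[X] = 0.13·1.43902 + 0.26·3.24 + 0.38·10 + 0.23·7.5 = 6.55447.
E[X²] = 0.13·5.58061 + 0.26·12.5712 + 0.38·110 + 0.23·64.5 = 60.629.
Var(X) = E[X²] − (E[X])² = 60.629 − 42.9611 = 17.6679.

17.668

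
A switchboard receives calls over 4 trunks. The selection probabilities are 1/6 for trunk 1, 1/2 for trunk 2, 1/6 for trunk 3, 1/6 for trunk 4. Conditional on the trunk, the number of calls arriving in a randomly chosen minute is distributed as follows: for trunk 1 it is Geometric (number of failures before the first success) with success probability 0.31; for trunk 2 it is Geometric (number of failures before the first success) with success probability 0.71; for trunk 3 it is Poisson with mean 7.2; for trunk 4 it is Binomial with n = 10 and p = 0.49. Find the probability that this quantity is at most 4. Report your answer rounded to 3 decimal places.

Conditional on each trunk, P(X ≤ 4): 1: 0.843597; 2: 0.997949; 3: 0.155516; 4: 0.401795.
By total probability, P(X ≤ 4) = 0.166667·0.843597 + 0.5·0.997949 + 0.166667·0.155516 + 0.166667·0.401795 = 0.732459.

0.732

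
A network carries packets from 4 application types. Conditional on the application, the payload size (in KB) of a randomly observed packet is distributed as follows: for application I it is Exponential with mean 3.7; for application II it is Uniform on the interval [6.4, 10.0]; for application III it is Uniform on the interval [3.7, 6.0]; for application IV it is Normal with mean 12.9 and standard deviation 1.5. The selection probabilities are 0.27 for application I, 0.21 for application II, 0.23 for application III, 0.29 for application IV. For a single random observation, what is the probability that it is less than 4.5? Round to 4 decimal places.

0.2700

Conditional on each application, P(X < 4.5): I: 0.703651; II: 0; III: 0.347826; IV: 1.07176e-08.
By total probability, P(X < 4.5) = 0.27·0.703651 + 0.21·0 + 0.23·0.347826 + 0.29·1.07176e-08 = 0.269986.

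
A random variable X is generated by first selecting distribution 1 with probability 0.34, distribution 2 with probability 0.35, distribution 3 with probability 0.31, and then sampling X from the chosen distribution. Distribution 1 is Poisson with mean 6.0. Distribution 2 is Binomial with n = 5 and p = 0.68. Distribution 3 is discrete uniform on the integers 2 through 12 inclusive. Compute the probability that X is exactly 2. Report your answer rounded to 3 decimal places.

Conditional on each component, P(X = 2): 1: 0.0446175; 2: 0.151519; 3: 0.0909091.
By total probability, P(X = 2) = 0.34·0.0446175 + 0.35·0.151519 + 0.31·0.0909091 = 0.0963835.

0.096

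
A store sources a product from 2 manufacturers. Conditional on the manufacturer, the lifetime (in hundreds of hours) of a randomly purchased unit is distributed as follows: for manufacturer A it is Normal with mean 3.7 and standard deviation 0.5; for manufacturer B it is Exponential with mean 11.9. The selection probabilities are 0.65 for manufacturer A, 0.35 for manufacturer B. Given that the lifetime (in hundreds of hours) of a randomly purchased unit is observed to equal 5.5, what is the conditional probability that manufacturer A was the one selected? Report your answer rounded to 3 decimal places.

0.041

Likelihoods f(5.5 | ·): A: 0.0012238; B: 0.0529333.
Posterior ∝ prior × likelihood. Numerator for A: 0.65·0.0012238 = 0.000795473.
Normalizing constant: 0.65·0.0012238 + 0.35·0.0529333 = 0.0193221.
P(A | observation) = 0.000795473 / 0.0193221 = 0.041169.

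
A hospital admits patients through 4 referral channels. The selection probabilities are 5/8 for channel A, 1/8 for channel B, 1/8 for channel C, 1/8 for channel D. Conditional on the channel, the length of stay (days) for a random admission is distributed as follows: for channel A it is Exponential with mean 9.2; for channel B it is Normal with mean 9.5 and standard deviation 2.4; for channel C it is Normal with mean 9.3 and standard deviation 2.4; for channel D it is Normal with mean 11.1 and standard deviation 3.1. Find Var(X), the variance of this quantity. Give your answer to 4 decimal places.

Per component, A: μ=9.2, E[X²]=169.28; B: μ=9.5, E[X²]=96.01; C: μ=9.3, E[X²]=92.25; D: μ=11.1, E[X²]=132.82.
E[X] = 0.625·9.2 + 0.125·9.5 + 0.125·9.3 + 0.125·11.1 = 9.4875.
E[X²] = 0.625·169.28 + 0.125·96.01 + 0.125·92.25 + 0.125·132.82 = 145.935.
Var(X) = E[X²] − (E[X])² = 145.935 − 90.0127 = 55.9223.

55.9223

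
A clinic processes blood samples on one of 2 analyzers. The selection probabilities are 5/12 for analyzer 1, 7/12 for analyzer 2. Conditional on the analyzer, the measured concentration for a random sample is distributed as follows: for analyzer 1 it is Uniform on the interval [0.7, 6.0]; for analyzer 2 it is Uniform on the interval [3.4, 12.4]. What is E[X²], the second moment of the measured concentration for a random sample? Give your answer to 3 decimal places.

45.995

For each component E[X²] = Var + (mean)², giving 1: 13.5633; 2: 69.16.
Overall E[X²] = 0.416667·13.5633 + 0.583333·69.16 = 45.9947.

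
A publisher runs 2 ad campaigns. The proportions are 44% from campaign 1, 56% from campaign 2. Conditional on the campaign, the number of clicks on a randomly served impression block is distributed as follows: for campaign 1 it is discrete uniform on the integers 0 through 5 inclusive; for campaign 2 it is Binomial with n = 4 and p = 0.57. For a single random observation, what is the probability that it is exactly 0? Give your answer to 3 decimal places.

Conditional on each campaign, P(X = 0): 1: 0.166667; 2: 0.034188.
By total probability, P(X = 0) = 0.44·0.166667 + 0.56·0.034188 = 0.0924786.

0.092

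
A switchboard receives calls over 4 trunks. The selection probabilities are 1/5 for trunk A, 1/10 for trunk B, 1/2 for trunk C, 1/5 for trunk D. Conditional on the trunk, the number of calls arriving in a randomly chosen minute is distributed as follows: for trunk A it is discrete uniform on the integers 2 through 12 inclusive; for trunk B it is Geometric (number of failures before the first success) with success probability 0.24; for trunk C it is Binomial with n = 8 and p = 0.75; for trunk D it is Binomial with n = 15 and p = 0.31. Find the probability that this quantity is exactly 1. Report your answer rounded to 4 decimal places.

Conditional on each trunk, P(X = 1): A: 0; B: 0.1824; C: 0.000366211; D: 0.0257834.
By total probability, P(X = 1) = 0.2·0 + 0.1·0.1824 + 0.5·0.000366211 + 0.2·0.0257834 = 0.0235798.

0.0236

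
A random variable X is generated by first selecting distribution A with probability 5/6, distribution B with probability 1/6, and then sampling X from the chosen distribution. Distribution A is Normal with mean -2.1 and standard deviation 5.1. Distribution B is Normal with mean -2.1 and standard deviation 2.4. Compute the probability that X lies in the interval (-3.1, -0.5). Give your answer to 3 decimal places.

Conditional on each component, P(-3.1 < X < -0.5): A: 0.200861; B: 0.409046.
By total probability, P(-3.1 < X < -0.5) = 0.833333·0.200861 + 0.166667·0.409046 = 0.235558.

0.236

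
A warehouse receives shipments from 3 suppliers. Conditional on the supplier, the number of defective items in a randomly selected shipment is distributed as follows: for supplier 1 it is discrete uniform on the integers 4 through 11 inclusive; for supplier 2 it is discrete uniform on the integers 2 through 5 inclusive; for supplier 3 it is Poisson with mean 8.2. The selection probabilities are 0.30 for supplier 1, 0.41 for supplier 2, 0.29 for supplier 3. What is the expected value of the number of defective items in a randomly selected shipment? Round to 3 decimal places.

Component means — 1: 7.5; 2: 3.5; 3: 8.2.
E[X] = 0.3·7.5 + 0.41·3.5 + 0.29·8.2 = 6.063.

6.063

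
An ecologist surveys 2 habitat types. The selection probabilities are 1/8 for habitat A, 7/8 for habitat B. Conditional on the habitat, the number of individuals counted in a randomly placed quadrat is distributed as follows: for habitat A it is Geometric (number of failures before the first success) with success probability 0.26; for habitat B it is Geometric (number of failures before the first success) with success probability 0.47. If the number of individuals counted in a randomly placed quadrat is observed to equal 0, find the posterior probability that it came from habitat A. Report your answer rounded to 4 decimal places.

0.0732

Likelihoods P(X=0 | ·): A: 0.26; B: 0.47.
Posterior ∝ prior × likelihood. Numerator for A: 0.125·0.26 = 0.0325.
Normalizing constant: 0.125·0.26 + 0.875·0.47 = 0.44375.
P(A | observation) = 0.0325 / 0.44375 = 0.0732394.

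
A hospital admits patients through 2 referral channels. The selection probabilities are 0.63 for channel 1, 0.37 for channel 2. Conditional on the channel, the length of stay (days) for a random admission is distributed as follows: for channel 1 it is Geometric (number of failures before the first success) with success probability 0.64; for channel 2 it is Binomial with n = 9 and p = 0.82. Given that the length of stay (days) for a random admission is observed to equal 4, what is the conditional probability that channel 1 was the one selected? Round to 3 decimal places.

Likelihoods P(X=4 | ·): 1: 0.0107495; 2: 0.0107644.
Posterior ∝ prior × likelihood. Numerator for 1: 0.63·0.0107495 = 0.00677221.
Normalizing constant: 0.63·0.0107495 + 0.37·0.0107644 = 0.010755.
P(1 | observation) = 0.00677221 / 0.010755 = 0.629679.

0.630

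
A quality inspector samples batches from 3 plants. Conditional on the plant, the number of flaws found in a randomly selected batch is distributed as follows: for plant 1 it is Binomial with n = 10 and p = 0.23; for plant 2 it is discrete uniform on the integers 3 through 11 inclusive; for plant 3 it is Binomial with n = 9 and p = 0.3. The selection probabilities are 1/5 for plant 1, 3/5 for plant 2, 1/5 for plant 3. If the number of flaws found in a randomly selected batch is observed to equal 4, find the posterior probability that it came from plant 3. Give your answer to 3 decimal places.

0.273

Likelihoods P(X=4 | ·): 1: 0.122483; 2: 0.111111; 3: 0.171532.
Posterior ∝ prior × likelihood. Numerator for 3: 0.2·0.171532 = 0.0343064.
Normalizing constant: 0.2·0.122483 + 0.6·0.111111 + 0.2·0.171532 = 0.12547.
P(3 | observation) = 0.0343064 / 0.12547 = 0.273424.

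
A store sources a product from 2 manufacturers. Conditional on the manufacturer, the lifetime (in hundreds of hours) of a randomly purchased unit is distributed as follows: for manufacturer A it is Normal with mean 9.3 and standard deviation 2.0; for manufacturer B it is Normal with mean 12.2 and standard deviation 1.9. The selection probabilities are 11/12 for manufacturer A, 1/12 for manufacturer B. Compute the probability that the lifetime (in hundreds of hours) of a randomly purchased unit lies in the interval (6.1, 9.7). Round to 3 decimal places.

Conditional on each manufacturer, P(6.1 < X < 9.7): A: 0.52446; B: 0.0934599.
By total probability, P(6.1 < X < 9.7) = 0.916667·0.52446 + 0.0833333·0.0934599 = 0.488544.

0.489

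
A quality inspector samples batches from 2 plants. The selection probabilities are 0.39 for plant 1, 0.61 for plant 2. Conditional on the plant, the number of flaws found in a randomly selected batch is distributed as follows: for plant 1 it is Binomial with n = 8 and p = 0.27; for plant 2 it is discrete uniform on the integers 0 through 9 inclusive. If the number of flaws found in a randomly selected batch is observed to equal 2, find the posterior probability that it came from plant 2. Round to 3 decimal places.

0.336

Likelihoods P(X=2 | ·): 1: 0.308903; 2: 0.1.
Posterior ∝ prior × likelihood. Numerator for 2: 0.61·0.1 = 0.061.
Normalizing constant: 0.39·0.308903 + 0.61·0.1 = 0.181472.
P(2 | observation) = 0.061 / 0.181472 = 0.336139.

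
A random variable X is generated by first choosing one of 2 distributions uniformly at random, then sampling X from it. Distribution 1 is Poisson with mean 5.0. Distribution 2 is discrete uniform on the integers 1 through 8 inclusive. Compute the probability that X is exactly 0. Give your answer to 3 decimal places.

0.003

Conditional on each component, P(X = 0): 1: 0.00673795; 2: 0.
By total probability, P(X = 0) = 0.5·0.00673795 + 0.5·0 = 0.00336897.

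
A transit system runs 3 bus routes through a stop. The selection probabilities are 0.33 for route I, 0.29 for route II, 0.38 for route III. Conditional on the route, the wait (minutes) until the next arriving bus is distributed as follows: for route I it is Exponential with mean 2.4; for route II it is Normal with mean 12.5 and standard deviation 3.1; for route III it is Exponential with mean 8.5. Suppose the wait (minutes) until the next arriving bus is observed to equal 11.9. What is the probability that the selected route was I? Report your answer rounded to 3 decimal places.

Likelihoods f(11.9 | ·): I: 0.00292693; II: 0.126303; III: 0.0290114.
Posterior ∝ prior × likelihood. Numerator for I: 0.33·0.00292693 = 0.000965886.
Normalizing constant: 0.33·0.00292693 + 0.29·0.126303 + 0.38·0.0290114 = 0.0486181.
P(I | observation) = 0.000965886 / 0.0486181 = 0.0198668.

0.020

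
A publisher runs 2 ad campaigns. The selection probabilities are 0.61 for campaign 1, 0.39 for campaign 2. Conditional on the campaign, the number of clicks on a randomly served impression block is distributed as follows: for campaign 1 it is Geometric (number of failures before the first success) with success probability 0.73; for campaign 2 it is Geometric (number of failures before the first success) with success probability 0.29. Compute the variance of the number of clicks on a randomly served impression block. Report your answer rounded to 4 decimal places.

Per component, 1: μ=0.369863, E[X²]=0.64346; 2: μ=2.44828, E[X²]=14.4364.
E[X] = 0.61·0.369863 + 0.39·2.44828 = 1.18044.
E[X²] = 0.61·0.64346 + 0.39·14.4364 = 6.0227.
Var(X) = E[X²] − (E[X])² = 6.0227 − 1.39345 = 4.62925.

4.6293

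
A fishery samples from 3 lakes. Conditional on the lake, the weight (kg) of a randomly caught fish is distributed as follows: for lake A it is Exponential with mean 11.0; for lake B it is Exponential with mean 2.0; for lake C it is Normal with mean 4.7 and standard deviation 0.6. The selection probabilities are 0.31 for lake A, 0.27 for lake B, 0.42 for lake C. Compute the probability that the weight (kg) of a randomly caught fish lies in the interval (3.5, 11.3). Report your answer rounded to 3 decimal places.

Conditional on each lake, P(3.5 < X < 11.3): A: 0.369489; B: 0.170256; C: 0.97725.
By total probability, P(3.5 < X < 11.3) = 0.31·0.369489 + 0.27·0.170256 + 0.42·0.97725 = 0.570956.

0.571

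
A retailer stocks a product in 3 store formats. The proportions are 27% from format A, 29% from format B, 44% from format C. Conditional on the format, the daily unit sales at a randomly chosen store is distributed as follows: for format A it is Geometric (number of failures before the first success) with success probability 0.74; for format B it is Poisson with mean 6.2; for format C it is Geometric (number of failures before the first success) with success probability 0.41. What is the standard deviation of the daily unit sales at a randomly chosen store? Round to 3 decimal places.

Per component, A: μ=0.351351, E[X²]=0.598247; B: μ=6.2, E[X²]=44.64; C: μ=1.43902, E[X²]=5.58061.
E[X] = 0.27·0.351351 + 0.29·6.2 + 0.44·1.43902 = 2.52604.
E[X²] = 0.27·0.598247 + 0.29·44.64 + 0.44·5.58061 = 15.5626.
Var(X) = E[X²] − (E[X])² = 15.5626 − 6.38086 = 9.18174.
SD(X) = √9.18174 = 3.03014.

3.030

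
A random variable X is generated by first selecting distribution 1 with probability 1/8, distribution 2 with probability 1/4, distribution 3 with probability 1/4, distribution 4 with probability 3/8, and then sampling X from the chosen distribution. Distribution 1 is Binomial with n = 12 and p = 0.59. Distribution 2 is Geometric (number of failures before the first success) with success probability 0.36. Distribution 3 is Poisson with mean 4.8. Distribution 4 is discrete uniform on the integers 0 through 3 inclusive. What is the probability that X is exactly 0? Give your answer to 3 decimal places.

Conditional on each component, P(X = 0): 1: 2.25635e-05; 2: 0.36; 3: 0.00822975; 4: 0.25.
By total probability, P(X = 0) = 0.125·2.25635e-05 + 0.25·0.36 + 0.25·0.00822975 + 0.375·0.25 = 0.18581.

0.186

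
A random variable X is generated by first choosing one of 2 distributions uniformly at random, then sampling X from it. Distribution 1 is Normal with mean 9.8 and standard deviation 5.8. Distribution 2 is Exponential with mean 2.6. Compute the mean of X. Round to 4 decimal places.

6.2000

Component means — 1: 9.8; 2: 2.6.
E[X] = 0.5·9.8 + 0.5·2.6 = 6.2.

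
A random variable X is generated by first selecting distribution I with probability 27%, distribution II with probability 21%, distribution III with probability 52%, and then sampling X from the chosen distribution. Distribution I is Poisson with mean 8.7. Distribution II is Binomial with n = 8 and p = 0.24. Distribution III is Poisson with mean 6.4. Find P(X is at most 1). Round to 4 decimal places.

0.0893

Conditional on each component, P(X ≤ 1): I: 0.00161588; II: 0.392491; III: 0.0122955.
By total probability, P(X ≤ 1) = 0.27·0.00161588 + 0.21·0.392491 + 0.52·0.0122955 = 0.0892531.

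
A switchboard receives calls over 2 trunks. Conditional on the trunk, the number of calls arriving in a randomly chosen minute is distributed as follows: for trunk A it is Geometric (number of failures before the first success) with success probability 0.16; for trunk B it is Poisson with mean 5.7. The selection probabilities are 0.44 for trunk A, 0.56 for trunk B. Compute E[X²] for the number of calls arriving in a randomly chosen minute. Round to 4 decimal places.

47.9514

For each component E[X²] = Var + (mean)², giving A: 60.375; B: 38.19.
Overall E[X²] = 0.44·60.375 + 0.56·38.19 = 47.9514.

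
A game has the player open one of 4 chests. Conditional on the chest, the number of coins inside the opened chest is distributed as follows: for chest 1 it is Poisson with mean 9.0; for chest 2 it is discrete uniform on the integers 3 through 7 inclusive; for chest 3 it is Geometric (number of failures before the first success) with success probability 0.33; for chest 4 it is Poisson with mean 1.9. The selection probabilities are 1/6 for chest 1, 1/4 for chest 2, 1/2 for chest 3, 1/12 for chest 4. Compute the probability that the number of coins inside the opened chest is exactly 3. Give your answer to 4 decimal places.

0.1164

Conditional on each chest, P(X = 3): 1: 0.0149943; 2: 0.2; 3: 0.0992518; 4: 0.170982.
By total probability, P(X = 3) = 0.166667·0.0149943 + 0.25·0.2 + 0.5·0.0992518 + 0.0833333·0.170982 = 0.116373.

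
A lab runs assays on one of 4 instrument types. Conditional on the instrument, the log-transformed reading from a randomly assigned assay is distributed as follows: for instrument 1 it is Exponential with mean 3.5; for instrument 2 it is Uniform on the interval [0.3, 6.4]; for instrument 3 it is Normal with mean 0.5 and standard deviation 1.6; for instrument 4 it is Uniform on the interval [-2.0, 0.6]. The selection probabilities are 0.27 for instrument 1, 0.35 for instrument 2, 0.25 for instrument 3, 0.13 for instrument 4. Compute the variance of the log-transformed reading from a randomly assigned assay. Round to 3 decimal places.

7.839

Per component, 1: μ=3.5, E[X²]=24.5; 2: μ=3.35, E[X²]=14.3233; 3: μ=0.5, E[X²]=2.81; 4: μ=-0.7, E[X²]=1.05333.
E[X] = 0.27·3.5 + 0.35·3.35 + 0.25·0.5 + 0.13·-0.7 = 2.1515.
E[X²] = 0.27·24.5 + 0.35·14.3233 + 0.25·2.81 + 0.13·1.05333 = 12.4676.
Var(X) = E[X²] − (E[X])² = 12.4676 − 4.62895 = 7.83865.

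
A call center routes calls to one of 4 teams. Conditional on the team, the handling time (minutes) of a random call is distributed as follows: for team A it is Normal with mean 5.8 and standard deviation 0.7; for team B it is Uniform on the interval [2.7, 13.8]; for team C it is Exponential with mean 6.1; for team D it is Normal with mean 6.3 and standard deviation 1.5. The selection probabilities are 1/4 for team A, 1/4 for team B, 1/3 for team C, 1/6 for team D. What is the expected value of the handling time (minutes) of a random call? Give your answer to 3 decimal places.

Component means — A: 5.8; B: 8.25; C: 6.1; D: 6.3.
E[X] = 0.25·5.8 + 0.25·8.25 + 0.333333·6.1 + 0.166667·6.3 = 6.59583.

6.596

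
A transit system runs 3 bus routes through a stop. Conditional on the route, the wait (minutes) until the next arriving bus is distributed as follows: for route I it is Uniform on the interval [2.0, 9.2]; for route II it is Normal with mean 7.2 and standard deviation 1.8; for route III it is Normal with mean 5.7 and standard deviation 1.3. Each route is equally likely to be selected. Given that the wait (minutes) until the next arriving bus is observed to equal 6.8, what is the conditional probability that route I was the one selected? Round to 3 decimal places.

0.244

Likelihoods f(6.8 | ·): I: 0.138889; II: 0.216229; III: 0.214533.
Posterior ∝ prior × likelihood. Numerator for I: 0.333333·0.138889 = 0.0462963.
Normalizing constant: 0.333333·0.138889 + 0.333333·0.216229 + 0.333333·0.214533 = 0.189884.
P(I | observation) = 0.0462963 / 0.189884 = 0.243814.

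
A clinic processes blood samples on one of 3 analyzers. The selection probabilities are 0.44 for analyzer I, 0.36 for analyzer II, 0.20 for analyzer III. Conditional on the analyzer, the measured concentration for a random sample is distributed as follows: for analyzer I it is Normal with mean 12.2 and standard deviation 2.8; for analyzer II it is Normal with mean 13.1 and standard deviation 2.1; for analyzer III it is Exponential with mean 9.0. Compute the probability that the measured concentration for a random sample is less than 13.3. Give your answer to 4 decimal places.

0.6353

Conditional on each analyzer, P(X < 13.3): I: 0.652788; II: 0.537937; III: 0.771856.
By total probability, P(X < 13.3) = 0.44·0.652788 + 0.36·0.537937 + 0.2·0.771856 = 0.635255.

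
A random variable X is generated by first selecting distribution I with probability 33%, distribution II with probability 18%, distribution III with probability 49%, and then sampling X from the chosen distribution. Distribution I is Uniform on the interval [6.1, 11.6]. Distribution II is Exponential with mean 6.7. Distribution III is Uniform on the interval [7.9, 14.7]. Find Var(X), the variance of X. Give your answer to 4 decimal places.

13.9117

Per component, I: μ=8.85, E[X²]=80.8433; II: μ=6.7, E[X²]=89.78; III: μ=11.3, E[X²]=131.543.
E[X] = 0.33·8.85 + 0.18·6.7 + 0.49·11.3 = 9.6635.
E[X²] = 0.33·80.8433 + 0.18·89.78 + 0.49·131.543 = 107.295.
Var(X) = E[X²] − (E[X])² = 107.295 − 93.3832 = 13.9117.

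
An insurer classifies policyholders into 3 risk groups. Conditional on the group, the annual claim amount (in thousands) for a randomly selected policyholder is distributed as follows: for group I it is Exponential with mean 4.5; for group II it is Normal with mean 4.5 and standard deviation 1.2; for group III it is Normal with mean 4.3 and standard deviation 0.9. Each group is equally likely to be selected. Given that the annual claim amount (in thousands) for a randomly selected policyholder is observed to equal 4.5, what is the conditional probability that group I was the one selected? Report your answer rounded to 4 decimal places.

Likelihoods f(4.5 | ·): I: 0.081751; II: 0.332452; III: 0.432458.
Posterior ∝ prior × likelihood. Numerator for I: 0.333333·0.081751 = 0.0272503.
Normalizing constant: 0.333333·0.081751 + 0.333333·0.332452 + 0.333333·0.432458 = 0.28222.
P(I | observation) = 0.0272503 / 0.28222 = 0.0965569.

0.0966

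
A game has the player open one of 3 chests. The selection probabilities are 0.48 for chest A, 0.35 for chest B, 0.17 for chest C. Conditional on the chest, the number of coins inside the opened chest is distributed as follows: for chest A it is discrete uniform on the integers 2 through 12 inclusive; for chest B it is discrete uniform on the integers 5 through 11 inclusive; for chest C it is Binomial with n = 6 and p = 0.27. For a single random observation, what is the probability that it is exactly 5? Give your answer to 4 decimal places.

0.0947

Conditional on each chest, P(X = 5): A: 0.0909091; B: 0.142857; C: 0.00628482.
By total probability, P(X = 5) = 0.48·0.0909091 + 0.35·0.142857 + 0.17·0.00628482 = 0.0947048.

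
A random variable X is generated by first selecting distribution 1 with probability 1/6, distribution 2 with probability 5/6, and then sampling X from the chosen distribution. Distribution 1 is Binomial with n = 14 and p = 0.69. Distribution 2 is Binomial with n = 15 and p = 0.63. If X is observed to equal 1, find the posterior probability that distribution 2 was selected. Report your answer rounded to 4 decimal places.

0.9475

Likelihoods P(X=1 | ·): 1: 2.35873e-06; 2: 8.5164e-06.
Posterior ∝ prior × likelihood. Numerator for 2: 0.833333·8.5164e-06 = 7.097e-06.
Normalizing constant: 0.166667·2.35873e-06 + 0.833333·8.5164e-06 = 7.49012e-06.
P(2 | observation) = 7.097e-06 / 7.49012e-06 = 0.947515.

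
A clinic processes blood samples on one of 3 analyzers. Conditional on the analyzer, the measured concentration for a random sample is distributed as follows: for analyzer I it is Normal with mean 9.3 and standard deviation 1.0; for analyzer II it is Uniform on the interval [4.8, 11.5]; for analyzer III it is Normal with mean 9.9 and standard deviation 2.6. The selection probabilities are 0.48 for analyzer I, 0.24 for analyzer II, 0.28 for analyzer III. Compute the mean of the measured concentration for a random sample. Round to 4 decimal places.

9.1920

Component means — I: 9.3; II: 8.15; III: 9.9.
E[X] = 0.48·9.3 + 0.24·8.15 + 0.28·9.9 = 9.192.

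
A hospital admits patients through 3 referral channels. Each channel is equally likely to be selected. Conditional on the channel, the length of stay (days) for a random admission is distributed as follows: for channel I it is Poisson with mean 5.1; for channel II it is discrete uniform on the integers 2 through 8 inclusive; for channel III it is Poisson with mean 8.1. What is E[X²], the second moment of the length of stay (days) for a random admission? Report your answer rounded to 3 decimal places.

For each component E[X²] = Var + (mean)², giving I: 31.11; II: 29; III: 73.71.
Overall E[X²] = 0.333333·31.11 + 0.333333·29 + 0.333333·73.71 = 44.6067.

44.607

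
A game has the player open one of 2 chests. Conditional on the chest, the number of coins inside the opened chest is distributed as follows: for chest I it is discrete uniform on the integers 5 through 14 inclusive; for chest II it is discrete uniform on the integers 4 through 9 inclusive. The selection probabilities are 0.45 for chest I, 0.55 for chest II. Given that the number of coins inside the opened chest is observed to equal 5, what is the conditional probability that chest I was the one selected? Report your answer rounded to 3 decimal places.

0.329

Likelihoods P(X=5 | ·): I: 0.1; II: 0.166667.
Posterior ∝ prior × likelihood. Numerator for I: 0.45·0.1 = 0.045.
Normalizing constant: 0.45·0.1 + 0.55·0.166667 = 0.136667.
P(I | observation) = 0.045 / 0.136667 = 0.329268.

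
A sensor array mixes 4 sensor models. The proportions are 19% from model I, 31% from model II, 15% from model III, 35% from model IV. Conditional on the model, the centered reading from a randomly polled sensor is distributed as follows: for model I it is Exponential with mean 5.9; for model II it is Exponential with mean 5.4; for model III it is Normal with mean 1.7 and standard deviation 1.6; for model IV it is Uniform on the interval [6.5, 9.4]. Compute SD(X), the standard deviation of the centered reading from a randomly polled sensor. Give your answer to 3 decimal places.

4.525

Per component, I: μ=5.9, E[X²]=69.62; II: μ=5.4, E[X²]=58.32; III: μ=1.7, E[X²]=5.45; IV: μ=7.95, E[X²]=63.9033.
E[X] = 0.19·5.9 + 0.31·5.4 + 0.15·1.7 + 0.35·7.95 = 5.8325.
E[X²] = 0.19·69.62 + 0.31·58.32 + 0.15·5.45 + 0.35·63.9033 = 54.4907.
Var(X) = E[X²] − (E[X])² = 54.4907 − 34.0181 = 20.4726.
SD(X) = √20.4726 = 4.52467.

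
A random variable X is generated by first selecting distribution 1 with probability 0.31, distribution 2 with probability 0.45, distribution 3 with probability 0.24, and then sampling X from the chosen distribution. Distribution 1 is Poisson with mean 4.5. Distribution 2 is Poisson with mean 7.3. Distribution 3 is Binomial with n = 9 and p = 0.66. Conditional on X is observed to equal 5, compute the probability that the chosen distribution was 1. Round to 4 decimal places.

Likelihoods P(X=5 | ·): 1: 0.170827; 2: 0.116703; 3: 0.210866.
Posterior ∝ prior × likelihood. Numerator for 1: 0.31·0.170827 = 0.0529563.
Normalizing constant: 0.31·0.170827 + 0.45·0.116703 + 0.24·0.210866 = 0.156081.
P(1 | observation) = 0.0529563 / 0.156081 = 0.339288.

0.3393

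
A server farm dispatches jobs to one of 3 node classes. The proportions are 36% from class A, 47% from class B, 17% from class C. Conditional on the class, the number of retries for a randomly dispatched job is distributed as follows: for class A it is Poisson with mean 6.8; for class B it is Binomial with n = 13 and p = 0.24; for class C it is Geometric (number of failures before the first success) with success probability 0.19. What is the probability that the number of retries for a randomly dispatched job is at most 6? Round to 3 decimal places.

0.765

Conditional on each class, P(X ≤ 6): A: 0.479916; B: 0.980525; C: 0.771232.
By total probability, P(X ≤ 6) = 0.36·0.479916 + 0.47·0.980525 + 0.17·0.771232 = 0.764726.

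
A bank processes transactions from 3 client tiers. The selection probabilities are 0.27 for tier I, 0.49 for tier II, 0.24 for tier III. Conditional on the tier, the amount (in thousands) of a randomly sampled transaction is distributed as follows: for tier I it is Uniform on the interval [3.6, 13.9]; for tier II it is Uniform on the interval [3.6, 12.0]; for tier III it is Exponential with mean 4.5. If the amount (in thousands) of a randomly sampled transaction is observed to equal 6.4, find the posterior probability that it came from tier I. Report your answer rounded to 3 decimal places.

0.269

Likelihoods f(6.4 | ·): I: 0.0970874; II: 0.119048; III: 0.053595.
Posterior ∝ prior × likelihood. Numerator for I: 0.27·0.0970874 = 0.0262136.
Normalizing constant: 0.27·0.0970874 + 0.49·0.119048 + 0.24·0.053595 = 0.0974097.
P(I | observation) = 0.0262136 / 0.0974097 = 0.269107.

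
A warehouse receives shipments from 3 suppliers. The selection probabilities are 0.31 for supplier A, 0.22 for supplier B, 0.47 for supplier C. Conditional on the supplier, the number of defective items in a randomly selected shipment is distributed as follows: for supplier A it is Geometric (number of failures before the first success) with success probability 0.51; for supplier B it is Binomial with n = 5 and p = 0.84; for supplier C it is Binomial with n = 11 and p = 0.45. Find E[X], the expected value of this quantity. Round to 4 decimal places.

3.5483

Component means — A: 0.960784; B: 4.2; C: 4.95.
E[X] = 0.31·0.960784 + 0.22·4.2 + 0.47·4.95 = 3.54834.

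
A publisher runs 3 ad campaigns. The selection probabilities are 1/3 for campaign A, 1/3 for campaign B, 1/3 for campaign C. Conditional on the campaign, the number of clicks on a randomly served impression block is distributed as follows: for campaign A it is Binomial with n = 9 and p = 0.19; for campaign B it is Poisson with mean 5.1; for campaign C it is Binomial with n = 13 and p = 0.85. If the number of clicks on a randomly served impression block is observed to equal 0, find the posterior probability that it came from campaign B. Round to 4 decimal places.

0.0390

Likelihoods P(X=0 | ·): A: 0.150095; B: 0.00609675; C: 1.9462e-11.
Posterior ∝ prior × likelihood. Numerator for B: 0.333333·0.00609675 = 0.00203225.
Normalizing constant: 0.333333·0.150095 + 0.333333·0.00609675 + 0.333333·1.9462e-11 = 0.0520638.
P(B | observation) = 0.00203225 / 0.0520638 = 0.0390338.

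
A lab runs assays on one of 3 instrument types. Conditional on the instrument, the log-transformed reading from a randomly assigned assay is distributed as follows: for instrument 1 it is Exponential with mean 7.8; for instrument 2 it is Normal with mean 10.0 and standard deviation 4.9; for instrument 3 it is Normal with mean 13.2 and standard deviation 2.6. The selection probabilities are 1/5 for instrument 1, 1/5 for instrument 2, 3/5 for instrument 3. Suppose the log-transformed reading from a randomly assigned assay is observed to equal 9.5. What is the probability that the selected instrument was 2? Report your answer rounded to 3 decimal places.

Likelihoods f(9.5 | ·): 1: 0.0379277; 2: 0.080994; 3: 0.0557419.
Posterior ∝ prior × likelihood. Numerator for 2: 0.2·0.080994 = 0.0161988.
Normalizing constant: 0.2·0.0379277 + 0.2·0.080994 + 0.6·0.0557419 = 0.0572295.
P(2 | observation) = 0.0161988 / 0.0572295 = 0.28305.

0.283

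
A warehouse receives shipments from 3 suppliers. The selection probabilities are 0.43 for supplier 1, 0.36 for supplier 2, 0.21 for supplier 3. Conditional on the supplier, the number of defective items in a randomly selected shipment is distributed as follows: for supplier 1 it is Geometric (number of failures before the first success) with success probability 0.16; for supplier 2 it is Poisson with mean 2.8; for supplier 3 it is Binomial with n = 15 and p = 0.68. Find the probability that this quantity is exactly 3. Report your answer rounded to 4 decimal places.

Conditional on each supplier, P(X = 3): 1: 0.0948326; 2: 0.222484; 3: 0.000164945.
By total probability, P(X = 3) = 0.43·0.0948326 + 0.36·0.222484 + 0.21·0.000164945 = 0.120907.

0.1209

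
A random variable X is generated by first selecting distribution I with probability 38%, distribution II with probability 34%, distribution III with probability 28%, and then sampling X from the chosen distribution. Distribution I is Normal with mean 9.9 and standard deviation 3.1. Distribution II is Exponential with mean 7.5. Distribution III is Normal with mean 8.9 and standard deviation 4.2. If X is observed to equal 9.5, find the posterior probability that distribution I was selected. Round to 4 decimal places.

0.5536

Likelihoods f(9.5 | ·): I: 0.127624; II: 0.0375692; III: 0.0940219.
Posterior ∝ prior × likelihood. Numerator for I: 0.38·0.127624 = 0.0484972.
Normalizing constant: 0.38·0.127624 + 0.34·0.0375692 + 0.28·0.0940219 = 0.0875969.
P(I | observation) = 0.0484972 / 0.0875969 = 0.553641.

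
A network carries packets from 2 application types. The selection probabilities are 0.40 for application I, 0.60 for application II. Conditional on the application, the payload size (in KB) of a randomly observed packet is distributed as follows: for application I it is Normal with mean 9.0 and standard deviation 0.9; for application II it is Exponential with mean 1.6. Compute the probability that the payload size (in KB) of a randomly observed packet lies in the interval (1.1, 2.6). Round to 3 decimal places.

0.184

Conditional on each application, P(1.1 < X < 2.6): I: 5.7554e-13; II: 0.30592.
By total probability, P(1.1 < X < 2.6) = 0.4·5.7554e-13 + 0.6·0.30592 = 0.183552.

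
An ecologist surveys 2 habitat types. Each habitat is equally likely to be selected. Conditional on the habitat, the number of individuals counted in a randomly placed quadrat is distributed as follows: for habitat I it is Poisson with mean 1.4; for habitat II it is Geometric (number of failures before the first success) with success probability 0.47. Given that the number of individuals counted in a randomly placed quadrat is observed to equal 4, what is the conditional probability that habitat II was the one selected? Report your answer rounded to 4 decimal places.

Likelihoods P(X=4 | ·): I: 0.039472; II: 0.0370853.
Posterior ∝ prior × likelihood. Numerator for II: 0.5·0.0370853 = 0.0185426.
Normalizing constant: 0.5·0.039472 + 0.5·0.0370853 = 0.0382786.
P(II | observation) = 0.0185426 / 0.0382786 = 0.484412.

0.4844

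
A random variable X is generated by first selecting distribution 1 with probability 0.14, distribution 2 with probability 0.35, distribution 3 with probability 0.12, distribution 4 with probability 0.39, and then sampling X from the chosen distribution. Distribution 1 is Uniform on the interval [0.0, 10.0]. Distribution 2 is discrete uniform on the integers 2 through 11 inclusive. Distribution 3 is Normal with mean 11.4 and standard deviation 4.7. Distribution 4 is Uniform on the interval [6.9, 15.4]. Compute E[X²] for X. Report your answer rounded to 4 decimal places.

91.4216

For each component E[X²] = Var + (mean)², giving 1: 33.3333; 2: 50.5; 3: 152.05; 4: 130.343.
Overall E[X²] = 0.14·33.3333 + 0.35·50.5 + 0.12·152.05 + 0.39·130.343 = 91.4216.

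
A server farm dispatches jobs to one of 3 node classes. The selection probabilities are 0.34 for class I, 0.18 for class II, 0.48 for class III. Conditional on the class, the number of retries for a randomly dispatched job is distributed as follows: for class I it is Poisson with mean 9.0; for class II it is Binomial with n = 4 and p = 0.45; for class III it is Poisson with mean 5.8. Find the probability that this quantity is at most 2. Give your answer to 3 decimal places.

0.173

Conditional on each class, P(X ≤ 2): I: 0.0062322; II: 0.758519; III: 0.0715108.
By total probability, P(X ≤ 2) = 0.34·0.0062322 + 0.18·0.758519 + 0.48·0.0715108 = 0.172978.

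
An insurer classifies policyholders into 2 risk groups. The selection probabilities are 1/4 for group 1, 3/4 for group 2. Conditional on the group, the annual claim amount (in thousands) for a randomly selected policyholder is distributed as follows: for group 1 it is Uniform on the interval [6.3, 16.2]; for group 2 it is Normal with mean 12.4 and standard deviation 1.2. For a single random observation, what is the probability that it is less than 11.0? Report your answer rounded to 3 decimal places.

Conditional on each group, P(X < 11.0): 1: 0.474747; 2: 0.121673.
By total probability, P(X < 11.0) = 0.25·0.474747 + 0.75·0.121673 = 0.209941.

0.210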